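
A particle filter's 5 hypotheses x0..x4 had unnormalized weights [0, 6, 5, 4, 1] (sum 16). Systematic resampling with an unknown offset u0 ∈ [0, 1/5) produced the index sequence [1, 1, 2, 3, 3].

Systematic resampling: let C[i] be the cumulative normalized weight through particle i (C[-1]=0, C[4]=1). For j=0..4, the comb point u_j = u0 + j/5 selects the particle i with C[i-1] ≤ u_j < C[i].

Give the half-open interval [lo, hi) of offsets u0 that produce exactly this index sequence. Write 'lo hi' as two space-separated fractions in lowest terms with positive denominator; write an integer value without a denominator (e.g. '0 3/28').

C = [0, 3/8, 11/16, 15/16, 1]
j=0 picked index 1: u0 ∈ [0, 3/8)
j=1 picked index 1: u0 ∈ [-1/5, 7/40)
j=2 picked index 2: u0 ∈ [-1/40, 23/80)
j=3 picked index 3: u0 ∈ [7/80, 27/80)
j=4 picked index 3: u0 ∈ [-9/80, 11/80)
intersection: [7/80, 11/80)

7/80 11/80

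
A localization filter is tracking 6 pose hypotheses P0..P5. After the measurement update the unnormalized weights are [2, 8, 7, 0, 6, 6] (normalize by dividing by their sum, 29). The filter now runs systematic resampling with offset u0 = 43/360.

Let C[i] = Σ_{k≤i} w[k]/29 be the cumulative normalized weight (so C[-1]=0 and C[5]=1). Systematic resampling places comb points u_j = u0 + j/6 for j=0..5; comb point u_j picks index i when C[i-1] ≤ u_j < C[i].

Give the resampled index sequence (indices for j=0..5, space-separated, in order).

C = [2/29, 10/29, 17/29, 17/29, 23/29, 1]
j=0: u_0=43/360 ∈ [2/29, 10/29) → index 1
j=1: u_1=103/360 ∈ [2/29, 10/29) → index 1
j=2: u_2=163/360 ∈ [10/29, 17/29) → index 2
j=3: u_3=223/360 ∈ [17/29, 23/29) → index 4
j=4: u_4=283/360 ∈ [17/29, 23/29) → index 4
j=5: u_5=343/360 ∈ [23/29, 1) → index 5

1 1 2 4 4 5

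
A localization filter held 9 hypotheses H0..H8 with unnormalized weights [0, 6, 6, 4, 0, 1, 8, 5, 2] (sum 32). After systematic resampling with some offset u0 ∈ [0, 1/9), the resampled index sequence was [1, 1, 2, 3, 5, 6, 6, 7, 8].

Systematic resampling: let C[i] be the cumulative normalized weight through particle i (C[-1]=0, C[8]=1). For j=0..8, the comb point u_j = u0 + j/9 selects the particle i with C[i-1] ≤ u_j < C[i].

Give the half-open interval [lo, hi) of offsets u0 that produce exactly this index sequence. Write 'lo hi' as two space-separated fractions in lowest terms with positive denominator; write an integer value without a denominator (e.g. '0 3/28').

1/18 11/144

C = [0, 3/16, 3/8, 1/2, 1/2, 17/32, 25/32, 15/16, 1]
j=0 picked index 1: u0 ∈ [0, 3/16)
j=1 picked index 1: u0 ∈ [-1/9, 11/144)
j=2 picked index 2: u0 ∈ [-5/144, 11/72)
j=3 picked index 3: u0 ∈ [1/24, 1/6)
j=4 picked index 5: u0 ∈ [1/18, 25/288)
j=5 picked index 6: u0 ∈ [-7/288, 65/288)
j=6 picked index 6: u0 ∈ [-13/96, 11/96)
j=7 picked index 7: u0 ∈ [1/288, 23/144)
j=8 picked index 8: u0 ∈ [7/144, 1/9)
intersection: [1/18, 11/144)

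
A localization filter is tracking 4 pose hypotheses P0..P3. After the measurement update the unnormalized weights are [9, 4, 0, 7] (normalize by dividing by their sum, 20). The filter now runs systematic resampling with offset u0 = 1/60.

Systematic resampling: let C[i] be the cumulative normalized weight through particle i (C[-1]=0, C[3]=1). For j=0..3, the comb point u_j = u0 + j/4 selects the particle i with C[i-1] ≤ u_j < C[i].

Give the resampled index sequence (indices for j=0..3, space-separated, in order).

C = [9/20, 13/20, 13/20, 1]
j=0: u_0=1/60 ∈ [0, 9/20) → index 0
j=1: u_1=4/15 ∈ [0, 9/20) → index 0
j=2: u_2=31/60 ∈ [9/20, 13/20) → index 1
j=3: u_3=23/30 ∈ [13/20, 1) → index 3

0 0 1 3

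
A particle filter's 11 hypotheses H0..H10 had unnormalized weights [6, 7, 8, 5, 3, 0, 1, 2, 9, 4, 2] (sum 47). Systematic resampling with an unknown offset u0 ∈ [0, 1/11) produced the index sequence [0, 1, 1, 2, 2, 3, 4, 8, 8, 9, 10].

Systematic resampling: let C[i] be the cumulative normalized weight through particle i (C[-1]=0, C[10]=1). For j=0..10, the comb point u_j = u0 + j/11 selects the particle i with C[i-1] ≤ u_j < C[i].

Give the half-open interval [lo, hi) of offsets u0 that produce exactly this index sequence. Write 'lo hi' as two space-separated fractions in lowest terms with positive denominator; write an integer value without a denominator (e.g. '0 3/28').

28/517 37/517

C = [6/47, 13/47, 21/47, 26/47, 29/47, 29/47, 30/47, 32/47, 41/47, 45/47, 1]
j=0 picked index 0: u0 ∈ [0, 6/47)
j=1 picked index 1: u0 ∈ [19/517, 96/517)
j=2 picked index 1: u0 ∈ [-28/517, 49/517)
j=3 picked index 2: u0 ∈ [2/517, 90/517)
j=4 picked index 2: u0 ∈ [-45/517, 43/517)
j=5 picked index 3: u0 ∈ [-4/517, 51/517)
j=6 picked index 4: u0 ∈ [4/517, 37/517)
j=7 picked index 8: u0 ∈ [23/517, 122/517)
j=8 picked index 8: u0 ∈ [-24/517, 75/517)
j=9 picked index 9: u0 ∈ [28/517, 72/517)
j=10 picked index 10: u0 ∈ [25/517, 1/11)
intersection: [28/517, 37/517)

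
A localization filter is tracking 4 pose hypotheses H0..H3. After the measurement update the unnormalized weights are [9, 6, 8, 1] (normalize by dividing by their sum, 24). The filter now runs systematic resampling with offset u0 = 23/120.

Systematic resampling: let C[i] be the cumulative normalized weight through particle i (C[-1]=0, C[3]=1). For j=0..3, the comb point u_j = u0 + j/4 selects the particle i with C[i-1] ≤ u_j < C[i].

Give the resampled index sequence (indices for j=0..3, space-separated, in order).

0 1 2 2

C = [3/8, 5/8, 23/24, 1]
j=0: u_0=23/120 ∈ [0, 3/8) → index 0
j=1: u_1=53/120 ∈ [3/8, 5/8) → index 1
j=2: u_2=83/120 ∈ [5/8, 23/24) → index 2
j=3: u_3=113/120 ∈ [5/8, 23/24) → index 2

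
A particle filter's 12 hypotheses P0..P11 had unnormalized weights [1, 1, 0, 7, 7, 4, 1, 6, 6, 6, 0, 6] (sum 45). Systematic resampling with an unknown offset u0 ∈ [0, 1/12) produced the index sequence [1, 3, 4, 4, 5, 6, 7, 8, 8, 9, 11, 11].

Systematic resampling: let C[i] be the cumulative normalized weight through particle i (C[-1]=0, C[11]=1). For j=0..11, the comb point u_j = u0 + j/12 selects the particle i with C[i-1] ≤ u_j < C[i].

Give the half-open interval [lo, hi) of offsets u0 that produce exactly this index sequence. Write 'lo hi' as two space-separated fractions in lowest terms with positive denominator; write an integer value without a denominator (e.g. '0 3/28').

C = [1/45, 2/45, 2/45, 1/5, 16/45, 4/9, 7/15, 3/5, 11/15, 13/15, 13/15, 1]
j=0 picked index 1: u0 ∈ [1/45, 2/45)
j=1 picked index 3: u0 ∈ [-7/180, 7/60)
j=2 picked index 4: u0 ∈ [1/30, 17/90)
j=3 picked index 4: u0 ∈ [-1/20, 19/180)
j=4 picked index 5: u0 ∈ [1/45, 1/9)
j=5 picked index 6: u0 ∈ [1/36, 1/20)
j=6 picked index 7: u0 ∈ [-1/30, 1/10)
j=7 picked index 8: u0 ∈ [1/60, 3/20)
j=8 picked index 8: u0 ∈ [-1/15, 1/15)
j=9 picked index 9: u0 ∈ [-1/60, 7/60)
j=10 picked index 11: u0 ∈ [1/30, 1/6)
j=11 picked index 11: u0 ∈ [-1/20, 1/12)
intersection: [1/30, 2/45)

1/30 2/45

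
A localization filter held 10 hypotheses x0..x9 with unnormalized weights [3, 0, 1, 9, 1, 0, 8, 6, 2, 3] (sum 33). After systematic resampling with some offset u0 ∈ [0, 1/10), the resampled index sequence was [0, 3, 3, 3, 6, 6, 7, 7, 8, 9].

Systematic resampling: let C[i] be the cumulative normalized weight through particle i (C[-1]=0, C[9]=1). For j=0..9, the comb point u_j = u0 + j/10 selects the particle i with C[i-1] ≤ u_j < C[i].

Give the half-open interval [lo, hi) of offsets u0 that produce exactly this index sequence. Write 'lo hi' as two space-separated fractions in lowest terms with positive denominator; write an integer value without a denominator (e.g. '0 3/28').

1/15 1/11

C = [1/11, 1/11, 4/33, 13/33, 14/33, 14/33, 2/3, 28/33, 10/11, 1]
j=0 picked index 0: u0 ∈ [0, 1/11)
j=1 picked index 3: u0 ∈ [7/330, 97/330)
j=2 picked index 3: u0 ∈ [-13/165, 32/165)
j=3 picked index 3: u0 ∈ [-59/330, 31/330)
j=4 picked index 6: u0 ∈ [4/165, 4/15)
j=5 picked index 6: u0 ∈ [-5/66, 1/6)
j=6 picked index 7: u0 ∈ [1/15, 41/165)
j=7 picked index 7: u0 ∈ [-1/30, 49/330)
j=8 picked index 8: u0 ∈ [8/165, 6/55)
j=9 picked index 9: u0 ∈ [1/110, 1/10)
intersection: [1/15, 1/11)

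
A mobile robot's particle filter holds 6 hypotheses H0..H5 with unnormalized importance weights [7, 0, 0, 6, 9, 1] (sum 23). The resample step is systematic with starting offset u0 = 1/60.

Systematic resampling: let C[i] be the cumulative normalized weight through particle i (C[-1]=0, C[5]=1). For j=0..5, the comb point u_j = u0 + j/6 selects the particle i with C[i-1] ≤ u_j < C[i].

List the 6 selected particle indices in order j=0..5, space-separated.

0 0 3 3 4 4

C = [7/23, 7/23, 7/23, 13/23, 22/23, 1]
j=0: u_0=1/60 ∈ [0, 7/23) → index 0
j=1: u_1=11/60 ∈ [0, 7/23) → index 0
j=2: u_2=7/20 ∈ [7/23, 13/23) → index 3
j=3: u_3=31/60 ∈ [7/23, 13/23) → index 3
j=4: u_4=41/60 ∈ [13/23, 22/23) → index 4
j=5: u_5=17/20 ∈ [13/23, 22/23) → index 4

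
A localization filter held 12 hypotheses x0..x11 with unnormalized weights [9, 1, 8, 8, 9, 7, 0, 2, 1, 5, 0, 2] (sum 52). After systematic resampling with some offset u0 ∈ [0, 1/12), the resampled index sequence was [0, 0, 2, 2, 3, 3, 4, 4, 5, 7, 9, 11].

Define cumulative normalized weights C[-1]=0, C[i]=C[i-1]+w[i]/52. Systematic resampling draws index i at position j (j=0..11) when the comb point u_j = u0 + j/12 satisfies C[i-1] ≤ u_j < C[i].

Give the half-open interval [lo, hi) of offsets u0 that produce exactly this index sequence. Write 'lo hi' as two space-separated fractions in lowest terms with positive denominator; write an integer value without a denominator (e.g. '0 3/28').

3/52 1/12

C = [9/52, 5/26, 9/26, 1/2, 35/52, 21/26, 21/26, 11/13, 45/52, 25/26, 25/26, 1]
j=0 picked index 0: u0 ∈ [0, 9/52)
j=1 picked index 0: u0 ∈ [-1/12, 7/78)
j=2 picked index 2: u0 ∈ [1/39, 7/39)
j=3 picked index 2: u0 ∈ [-3/52, 5/52)
j=4 picked index 3: u0 ∈ [1/78, 1/6)
j=5 picked index 3: u0 ∈ [-11/156, 1/12)
j=6 picked index 4: u0 ∈ [0, 9/52)
j=7 picked index 4: u0 ∈ [-1/12, 7/78)
j=8 picked index 5: u0 ∈ [1/156, 11/78)
j=9 picked index 7: u0 ∈ [3/52, 5/52)
j=10 picked index 9: u0 ∈ [5/156, 5/39)
j=11 picked index 11: u0 ∈ [7/156, 1/12)
intersection: [3/52, 1/12)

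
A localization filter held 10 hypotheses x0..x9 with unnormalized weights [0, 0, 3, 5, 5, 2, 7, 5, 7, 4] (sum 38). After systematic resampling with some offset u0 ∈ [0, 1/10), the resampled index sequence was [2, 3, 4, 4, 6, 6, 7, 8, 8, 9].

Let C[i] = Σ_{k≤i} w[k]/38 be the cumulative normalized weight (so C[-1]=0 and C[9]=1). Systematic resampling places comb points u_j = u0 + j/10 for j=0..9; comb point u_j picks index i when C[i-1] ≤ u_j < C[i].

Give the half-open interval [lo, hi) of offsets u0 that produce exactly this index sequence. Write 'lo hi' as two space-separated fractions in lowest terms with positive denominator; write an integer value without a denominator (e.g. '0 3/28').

1/95 4/95

C = [0, 0, 3/38, 4/19, 13/38, 15/38, 11/19, 27/38, 17/19, 1]
j=0 picked index 2: u0 ∈ [0, 3/38)
j=1 picked index 3: u0 ∈ [-2/95, 21/190)
j=2 picked index 4: u0 ∈ [1/95, 27/190)
j=3 picked index 4: u0 ∈ [-17/190, 4/95)
j=4 picked index 6: u0 ∈ [-1/190, 17/95)
j=5 picked index 6: u0 ∈ [-2/19, 3/38)
j=6 picked index 7: u0 ∈ [-2/95, 21/190)
j=7 picked index 8: u0 ∈ [1/95, 37/190)
j=8 picked index 8: u0 ∈ [-17/190, 9/95)
j=9 picked index 9: u0 ∈ [-1/190, 1/10)
intersection: [1/95, 4/95)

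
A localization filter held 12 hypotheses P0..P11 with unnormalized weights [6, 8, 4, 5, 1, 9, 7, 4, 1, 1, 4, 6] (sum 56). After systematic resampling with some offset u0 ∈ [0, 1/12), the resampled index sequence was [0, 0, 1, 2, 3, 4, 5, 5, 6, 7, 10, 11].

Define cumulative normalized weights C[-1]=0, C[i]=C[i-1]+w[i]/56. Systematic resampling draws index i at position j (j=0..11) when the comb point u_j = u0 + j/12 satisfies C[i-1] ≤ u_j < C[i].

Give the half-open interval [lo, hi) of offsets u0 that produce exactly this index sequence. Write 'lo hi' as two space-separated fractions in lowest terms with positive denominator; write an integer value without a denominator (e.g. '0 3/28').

C = [3/28, 1/4, 9/28, 23/56, 3/7, 33/56, 5/7, 11/14, 45/56, 23/28, 25/28, 1]
j=0 picked index 0: u0 ∈ [0, 3/28)
j=1 picked index 0: u0 ∈ [-1/12, 1/42)
j=2 picked index 1: u0 ∈ [-5/84, 1/12)
j=3 picked index 2: u0 ∈ [0, 1/14)
j=4 picked index 3: u0 ∈ [-1/84, 13/168)
j=5 picked index 4: u0 ∈ [-1/168, 1/84)
j=6 picked index 5: u0 ∈ [-1/14, 5/56)
j=7 picked index 5: u0 ∈ [-13/84, 1/168)
j=8 picked index 6: u0 ∈ [-13/168, 1/21)
j=9 picked index 7: u0 ∈ [-1/28, 1/28)
j=10 picked index 10: u0 ∈ [-1/84, 5/84)
j=11 picked index 11: u0 ∈ [-1/42, 1/12)
intersection: [0, 1/168)

0 1/168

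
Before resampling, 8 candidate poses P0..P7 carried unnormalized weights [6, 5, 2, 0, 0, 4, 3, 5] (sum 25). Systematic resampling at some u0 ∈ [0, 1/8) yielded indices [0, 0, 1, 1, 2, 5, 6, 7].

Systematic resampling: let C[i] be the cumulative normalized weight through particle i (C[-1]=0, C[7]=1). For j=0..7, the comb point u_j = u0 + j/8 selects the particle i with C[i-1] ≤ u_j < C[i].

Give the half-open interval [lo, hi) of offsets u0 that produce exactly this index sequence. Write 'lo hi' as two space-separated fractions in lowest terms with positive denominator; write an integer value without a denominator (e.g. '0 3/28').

C = [6/25, 11/25, 13/25, 13/25, 13/25, 17/25, 4/5, 1]
j=0 picked index 0: u0 ∈ [0, 6/25)
j=1 picked index 0: u0 ∈ [-1/8, 23/200)
j=2 picked index 1: u0 ∈ [-1/100, 19/100)
j=3 picked index 1: u0 ∈ [-27/200, 13/200)
j=4 picked index 2: u0 ∈ [-3/50, 1/50)
j=5 picked index 5: u0 ∈ [-21/200, 11/200)
j=6 picked index 6: u0 ∈ [-7/100, 1/20)
j=7 picked index 7: u0 ∈ [-3/40, 1/8)
intersection: [0, 1/50)

0 1/50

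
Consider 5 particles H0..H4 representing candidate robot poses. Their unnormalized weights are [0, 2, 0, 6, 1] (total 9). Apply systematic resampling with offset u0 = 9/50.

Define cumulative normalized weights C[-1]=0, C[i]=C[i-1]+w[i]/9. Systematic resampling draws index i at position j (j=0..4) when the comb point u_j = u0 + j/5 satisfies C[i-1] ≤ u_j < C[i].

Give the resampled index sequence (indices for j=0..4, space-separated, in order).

1 3 3 3 4

C = [0, 2/9, 2/9, 8/9, 1]
j=0: u_0=9/50 ∈ [0, 2/9) → index 1
j=1: u_1=19/50 ∈ [2/9, 8/9) → index 3
j=2: u_2=29/50 ∈ [2/9, 8/9) → index 3
j=3: u_3=39/50 ∈ [2/9, 8/9) → index 3
j=4: u_4=49/50 ∈ [8/9, 1) → index 4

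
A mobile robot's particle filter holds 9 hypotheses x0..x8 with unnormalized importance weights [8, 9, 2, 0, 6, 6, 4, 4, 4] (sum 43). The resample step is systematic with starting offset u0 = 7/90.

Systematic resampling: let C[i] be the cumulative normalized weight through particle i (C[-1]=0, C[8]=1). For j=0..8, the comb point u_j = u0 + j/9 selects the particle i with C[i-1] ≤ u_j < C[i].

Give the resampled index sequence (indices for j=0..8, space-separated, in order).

0 1 1 2 4 5 6 7 8

C = [8/43, 17/43, 19/43, 19/43, 25/43, 31/43, 35/43, 39/43, 1]
j=0: u_0=7/90 ∈ [0, 8/43) → index 0
j=1: u_1=17/90 ∈ [8/43, 17/43) → index 1
j=2: u_2=3/10 ∈ [8/43, 17/43) → index 1
j=3: u_3=37/90 ∈ [17/43, 19/43) → index 2
j=4: u_4=47/90 ∈ [19/43, 25/43) → index 4
j=5: u_5=19/30 ∈ [25/43, 31/43) → index 5
j=6: u_6=67/90 ∈ [31/43, 35/43) → index 6
j=7: u_7=77/90 ∈ [35/43, 39/43) → index 7
j=8: u_8=29/30 ∈ [39/43, 1) → index 8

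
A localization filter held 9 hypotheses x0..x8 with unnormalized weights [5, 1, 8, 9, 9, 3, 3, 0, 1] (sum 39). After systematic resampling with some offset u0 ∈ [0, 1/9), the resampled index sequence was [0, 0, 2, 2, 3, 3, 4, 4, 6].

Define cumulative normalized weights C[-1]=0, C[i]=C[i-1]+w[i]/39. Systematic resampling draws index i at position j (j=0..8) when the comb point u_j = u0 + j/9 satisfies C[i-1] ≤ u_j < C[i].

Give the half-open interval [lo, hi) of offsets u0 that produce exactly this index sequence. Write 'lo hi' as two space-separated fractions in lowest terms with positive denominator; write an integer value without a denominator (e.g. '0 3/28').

1/117 2/117

C = [5/39, 2/13, 14/39, 23/39, 32/39, 35/39, 38/39, 38/39, 1]
j=0 picked index 0: u0 ∈ [0, 5/39)
j=1 picked index 0: u0 ∈ [-1/9, 2/117)
j=2 picked index 2: u0 ∈ [-8/117, 16/117)
j=3 picked index 2: u0 ∈ [-7/39, 1/39)
j=4 picked index 3: u0 ∈ [-10/117, 17/117)
j=5 picked index 3: u0 ∈ [-23/117, 4/117)
j=6 picked index 4: u0 ∈ [-1/13, 2/13)
j=7 picked index 4: u0 ∈ [-22/117, 5/117)
j=8 picked index 6: u0 ∈ [1/117, 10/117)
intersection: [1/117, 2/117)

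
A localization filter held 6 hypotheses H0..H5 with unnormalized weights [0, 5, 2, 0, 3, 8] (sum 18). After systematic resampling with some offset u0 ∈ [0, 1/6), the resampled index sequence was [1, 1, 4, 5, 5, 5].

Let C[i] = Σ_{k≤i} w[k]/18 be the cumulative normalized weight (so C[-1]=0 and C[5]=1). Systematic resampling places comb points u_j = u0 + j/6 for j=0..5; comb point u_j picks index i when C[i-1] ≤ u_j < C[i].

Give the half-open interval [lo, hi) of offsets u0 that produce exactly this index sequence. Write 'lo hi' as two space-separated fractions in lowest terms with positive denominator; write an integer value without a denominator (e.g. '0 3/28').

1/18 1/9

C = [0, 5/18, 7/18, 7/18, 5/9, 1]
j=0 picked index 1: u0 ∈ [0, 5/18)
j=1 picked index 1: u0 ∈ [-1/6, 1/9)
j=2 picked index 4: u0 ∈ [1/18, 2/9)
j=3 picked index 5: u0 ∈ [1/18, 1/2)
j=4 picked index 5: u0 ∈ [-1/9, 1/3)
j=5 picked index 5: u0 ∈ [-5/18, 1/6)
intersection: [1/18, 1/9)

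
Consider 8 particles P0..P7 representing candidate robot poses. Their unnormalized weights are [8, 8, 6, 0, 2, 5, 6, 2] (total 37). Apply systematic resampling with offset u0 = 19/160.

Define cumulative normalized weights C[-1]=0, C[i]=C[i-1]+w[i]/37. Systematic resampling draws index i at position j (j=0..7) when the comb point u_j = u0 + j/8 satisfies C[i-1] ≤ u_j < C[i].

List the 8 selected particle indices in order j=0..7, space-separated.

C = [8/37, 16/37, 22/37, 22/37, 24/37, 29/37, 35/37, 1]
j=0: u_0=19/160 ∈ [0, 8/37) → index 0
j=1: u_1=39/160 ∈ [8/37, 16/37) → index 1
j=2: u_2=59/160 ∈ [8/37, 16/37) → index 1
j=3: u_3=79/160 ∈ [16/37, 22/37) → index 2
j=4: u_4=99/160 ∈ [22/37, 24/37) → index 4
j=5: u_5=119/160 ∈ [24/37, 29/37) → index 5
j=6: u_6=139/160 ∈ [29/37, 35/37) → index 6
j=7: u_7=159/160 ∈ [35/37, 1) → index 7

0 1 1 2 4 5 6 7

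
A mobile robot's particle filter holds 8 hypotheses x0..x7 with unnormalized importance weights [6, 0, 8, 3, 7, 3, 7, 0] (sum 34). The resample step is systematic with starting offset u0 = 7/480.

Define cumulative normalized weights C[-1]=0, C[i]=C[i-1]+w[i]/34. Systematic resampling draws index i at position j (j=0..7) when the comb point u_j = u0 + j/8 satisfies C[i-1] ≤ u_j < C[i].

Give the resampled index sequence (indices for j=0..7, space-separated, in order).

C = [3/17, 3/17, 7/17, 1/2, 12/17, 27/34, 1, 1]
j=0: u_0=7/480 ∈ [0, 3/17) → index 0
j=1: u_1=67/480 ∈ [0, 3/17) → index 0
j=2: u_2=127/480 ∈ [3/17, 7/17) → index 2
j=3: u_3=187/480 ∈ [3/17, 7/17) → index 2
j=4: u_4=247/480 ∈ [1/2, 12/17) → index 4
j=5: u_5=307/480 ∈ [1/2, 12/17) → index 4
j=6: u_6=367/480 ∈ [12/17, 27/34) → index 5
j=7: u_7=427/480 ∈ [27/34, 1) → index 6

0 0 2 2 4 4 5 6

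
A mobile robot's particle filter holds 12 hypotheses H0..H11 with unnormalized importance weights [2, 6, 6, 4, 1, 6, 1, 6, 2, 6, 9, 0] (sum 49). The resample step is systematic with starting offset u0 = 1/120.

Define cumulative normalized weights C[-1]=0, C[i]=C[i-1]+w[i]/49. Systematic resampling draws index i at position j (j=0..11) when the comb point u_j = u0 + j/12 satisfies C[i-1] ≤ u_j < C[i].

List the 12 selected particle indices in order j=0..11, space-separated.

C = [2/49, 8/49, 2/7, 18/49, 19/49, 25/49, 26/49, 32/49, 34/49, 40/49, 1, 1]
j=0: u_0=1/120 ∈ [0, 2/49) → index 0
j=1: u_1=11/120 ∈ [2/49, 8/49) → index 1
j=2: u_2=7/40 ∈ [8/49, 2/7) → index 2
j=3: u_3=31/120 ∈ [8/49, 2/7) → index 2
j=4: u_4=41/120 ∈ [2/7, 18/49) → index 3
j=5: u_5=17/40 ∈ [19/49, 25/49) → index 5
j=6: u_6=61/120 ∈ [19/49, 25/49) → index 5
j=7: u_7=71/120 ∈ [26/49, 32/49) → index 7
j=8: u_8=27/40 ∈ [32/49, 34/49) → index 8
j=9: u_9=91/120 ∈ [34/49, 40/49) → index 9
j=10: u_10=101/120 ∈ [40/49, 1) → index 10
j=11: u_11=37/40 ∈ [40/49, 1) → index 10

0 1 2 2 3 5 5 7 8 9 10 10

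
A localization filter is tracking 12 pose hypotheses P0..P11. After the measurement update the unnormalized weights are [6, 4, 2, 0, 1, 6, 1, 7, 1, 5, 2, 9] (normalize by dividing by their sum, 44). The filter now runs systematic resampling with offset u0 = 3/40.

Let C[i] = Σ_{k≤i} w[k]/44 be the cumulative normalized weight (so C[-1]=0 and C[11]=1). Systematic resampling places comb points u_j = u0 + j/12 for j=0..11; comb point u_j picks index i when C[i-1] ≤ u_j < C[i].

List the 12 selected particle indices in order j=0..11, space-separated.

C = [3/22, 5/22, 3/11, 3/11, 13/44, 19/44, 5/11, 27/44, 7/11, 3/4, 35/44, 1]
j=0: u_0=3/40 ∈ [0, 3/22) → index 0
j=1: u_1=19/120 ∈ [3/22, 5/22) → index 1
j=2: u_2=29/120 ∈ [5/22, 3/11) → index 2
j=3: u_3=13/40 ∈ [13/44, 19/44) → index 5
j=4: u_4=49/120 ∈ [13/44, 19/44) → index 5
j=5: u_5=59/120 ∈ [5/11, 27/44) → index 7
j=6: u_6=23/40 ∈ [5/11, 27/44) → index 7
j=7: u_7=79/120 ∈ [7/11, 3/4) → index 9
j=8: u_8=89/120 ∈ [7/11, 3/4) → index 9
j=9: u_9=33/40 ∈ [35/44, 1) → index 11
j=10: u_10=109/120 ∈ [35/44, 1) → index 11
j=11: u_11=119/120 ∈ [35/44, 1) → index 11

0 1 2 5 5 7 7 9 9 11 11 11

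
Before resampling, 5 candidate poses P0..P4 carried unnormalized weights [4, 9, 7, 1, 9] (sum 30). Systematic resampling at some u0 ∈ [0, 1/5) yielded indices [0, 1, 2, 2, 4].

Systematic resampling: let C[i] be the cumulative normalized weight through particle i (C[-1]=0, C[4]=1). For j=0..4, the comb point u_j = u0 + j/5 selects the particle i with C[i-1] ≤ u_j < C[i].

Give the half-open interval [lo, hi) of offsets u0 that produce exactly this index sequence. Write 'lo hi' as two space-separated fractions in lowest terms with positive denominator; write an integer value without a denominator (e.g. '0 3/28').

1/30 1/15

C = [2/15, 13/30, 2/3, 7/10, 1]
j=0 picked index 0: u0 ∈ [0, 2/15)
j=1 picked index 1: u0 ∈ [-1/15, 7/30)
j=2 picked index 2: u0 ∈ [1/30, 4/15)
j=3 picked index 2: u0 ∈ [-1/6, 1/15)
j=4 picked index 4: u0 ∈ [-1/10, 1/5)
intersection: [1/30, 1/15)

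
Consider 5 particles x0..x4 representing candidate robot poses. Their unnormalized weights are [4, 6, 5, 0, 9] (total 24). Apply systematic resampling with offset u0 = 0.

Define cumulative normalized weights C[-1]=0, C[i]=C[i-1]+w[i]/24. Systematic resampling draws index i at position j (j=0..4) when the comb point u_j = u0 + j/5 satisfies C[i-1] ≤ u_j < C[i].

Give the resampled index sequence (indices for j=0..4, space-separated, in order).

0 1 1 2 4

C = [1/6, 5/12, 5/8, 5/8, 1]
j=0: u_0=0 ∈ [0, 1/6) → index 0
j=1: u_1=1/5 ∈ [1/6, 5/12) → index 1
j=2: u_2=2/5 ∈ [1/6, 5/12) → index 1
j=3: u_3=3/5 ∈ [5/12, 5/8) → index 2
j=4: u_4=4/5 ∈ [5/8, 1) → index 4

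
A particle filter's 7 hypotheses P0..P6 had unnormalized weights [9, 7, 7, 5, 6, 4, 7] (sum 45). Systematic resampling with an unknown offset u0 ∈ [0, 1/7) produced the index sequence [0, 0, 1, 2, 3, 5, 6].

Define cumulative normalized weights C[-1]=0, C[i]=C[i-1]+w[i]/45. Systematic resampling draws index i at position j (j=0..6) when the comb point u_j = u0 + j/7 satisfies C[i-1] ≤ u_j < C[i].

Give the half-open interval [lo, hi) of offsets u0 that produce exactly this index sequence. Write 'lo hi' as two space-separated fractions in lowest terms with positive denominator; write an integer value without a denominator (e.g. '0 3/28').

C = [1/5, 16/45, 23/45, 28/45, 34/45, 38/45, 1]
j=0 picked index 0: u0 ∈ [0, 1/5)
j=1 picked index 0: u0 ∈ [-1/7, 2/35)
j=2 picked index 1: u0 ∈ [-3/35, 22/315)
j=3 picked index 2: u0 ∈ [-23/315, 26/315)
j=4 picked index 3: u0 ∈ [-19/315, 16/315)
j=5 picked index 5: u0 ∈ [13/315, 41/315)
j=6 picked index 6: u0 ∈ [-4/315, 1/7)
intersection: [13/315, 16/315)

13/315 16/315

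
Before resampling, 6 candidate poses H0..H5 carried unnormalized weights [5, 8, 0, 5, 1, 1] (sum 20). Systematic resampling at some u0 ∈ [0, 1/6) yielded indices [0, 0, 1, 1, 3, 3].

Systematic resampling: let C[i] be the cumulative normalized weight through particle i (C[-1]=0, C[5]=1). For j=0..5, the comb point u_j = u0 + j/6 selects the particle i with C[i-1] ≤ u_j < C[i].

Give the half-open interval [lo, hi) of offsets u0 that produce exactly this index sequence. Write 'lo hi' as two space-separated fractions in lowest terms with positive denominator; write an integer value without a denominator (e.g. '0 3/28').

0 1/15

C = [1/4, 13/20, 13/20, 9/10, 19/20, 1]
j=0 picked index 0: u0 ∈ [0, 1/4)
j=1 picked index 0: u0 ∈ [-1/6, 1/12)
j=2 picked index 1: u0 ∈ [-1/12, 19/60)
j=3 picked index 1: u0 ∈ [-1/4, 3/20)
j=4 picked index 3: u0 ∈ [-1/60, 7/30)
j=5 picked index 3: u0 ∈ [-11/60, 1/15)
intersection: [0, 1/15)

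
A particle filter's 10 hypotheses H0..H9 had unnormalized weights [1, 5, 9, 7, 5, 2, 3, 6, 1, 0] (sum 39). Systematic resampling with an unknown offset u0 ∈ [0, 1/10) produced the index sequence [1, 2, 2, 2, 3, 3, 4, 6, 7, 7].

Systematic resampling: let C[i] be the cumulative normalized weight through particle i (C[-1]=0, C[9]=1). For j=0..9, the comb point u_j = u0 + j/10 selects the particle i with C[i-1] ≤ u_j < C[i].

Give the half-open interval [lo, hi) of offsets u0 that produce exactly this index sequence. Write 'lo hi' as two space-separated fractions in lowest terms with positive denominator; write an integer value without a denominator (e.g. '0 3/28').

C = [1/39, 2/13, 5/13, 22/39, 9/13, 29/39, 32/39, 38/39, 1, 1]
j=0 picked index 1: u0 ∈ [1/39, 2/13)
j=1 picked index 2: u0 ∈ [7/130, 37/130)
j=2 picked index 2: u0 ∈ [-3/65, 12/65)
j=3 picked index 2: u0 ∈ [-19/130, 11/130)
j=4 picked index 3: u0 ∈ [-1/65, 32/195)
j=5 picked index 3: u0 ∈ [-3/26, 5/78)
j=6 picked index 4: u0 ∈ [-7/195, 6/65)
j=7 picked index 6: u0 ∈ [17/390, 47/390)
j=8 picked index 7: u0 ∈ [4/195, 34/195)
j=9 picked index 7: u0 ∈ [-31/390, 29/390)
intersection: [7/130, 5/78)

7/130 5/78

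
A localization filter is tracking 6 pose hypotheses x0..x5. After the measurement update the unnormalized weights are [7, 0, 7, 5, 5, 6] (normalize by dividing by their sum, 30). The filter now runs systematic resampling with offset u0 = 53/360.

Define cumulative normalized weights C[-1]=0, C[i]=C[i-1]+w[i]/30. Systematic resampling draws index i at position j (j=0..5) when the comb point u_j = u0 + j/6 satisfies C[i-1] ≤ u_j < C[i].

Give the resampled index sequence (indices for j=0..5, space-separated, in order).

0 2 3 4 5 5

C = [7/30, 7/30, 7/15, 19/30, 4/5, 1]
j=0: u_0=53/360 ∈ [0, 7/30) → index 0
j=1: u_1=113/360 ∈ [7/30, 7/15) → index 2
j=2: u_2=173/360 ∈ [7/15, 19/30) → index 3
j=3: u_3=233/360 ∈ [19/30, 4/5) → index 4
j=4: u_4=293/360 ∈ [4/5, 1) → index 5
j=5: u_5=353/360 ∈ [4/5, 1) → index 5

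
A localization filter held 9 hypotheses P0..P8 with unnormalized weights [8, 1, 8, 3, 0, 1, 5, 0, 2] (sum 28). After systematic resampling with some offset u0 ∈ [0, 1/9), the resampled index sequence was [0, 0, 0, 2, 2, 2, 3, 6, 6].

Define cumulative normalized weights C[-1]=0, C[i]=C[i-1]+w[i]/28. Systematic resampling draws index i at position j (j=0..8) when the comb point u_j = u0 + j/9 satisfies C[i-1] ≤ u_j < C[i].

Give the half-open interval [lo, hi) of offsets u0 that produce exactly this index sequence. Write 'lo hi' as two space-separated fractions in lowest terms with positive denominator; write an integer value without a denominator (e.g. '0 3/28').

C = [2/7, 9/28, 17/28, 5/7, 5/7, 3/4, 13/14, 13/14, 1]
j=0 picked index 0: u0 ∈ [0, 2/7)
j=1 picked index 0: u0 ∈ [-1/9, 11/63)
j=2 picked index 0: u0 ∈ [-2/9, 4/63)
j=3 picked index 2: u0 ∈ [-1/84, 23/84)
j=4 picked index 2: u0 ∈ [-31/252, 41/252)
j=5 picked index 2: u0 ∈ [-59/252, 13/252)
j=6 picked index 3: u0 ∈ [-5/84, 1/21)
j=7 picked index 6: u0 ∈ [-1/36, 19/126)
j=8 picked index 6: u0 ∈ [-5/36, 5/126)
intersection: [0, 5/126)

0 5/126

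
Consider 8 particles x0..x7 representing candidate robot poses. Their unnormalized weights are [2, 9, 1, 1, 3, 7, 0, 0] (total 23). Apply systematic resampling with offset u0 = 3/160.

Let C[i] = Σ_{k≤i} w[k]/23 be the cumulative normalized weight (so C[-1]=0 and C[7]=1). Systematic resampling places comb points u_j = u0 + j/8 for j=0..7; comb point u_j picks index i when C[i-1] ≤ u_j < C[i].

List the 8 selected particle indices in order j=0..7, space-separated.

0 1 1 1 2 4 5 5

C = [2/23, 11/23, 12/23, 13/23, 16/23, 1, 1, 1]
j=0: u_0=3/160 ∈ [0, 2/23) → index 0
j=1: u_1=23/160 ∈ [2/23, 11/23) → index 1
j=2: u_2=43/160 ∈ [2/23, 11/23) → index 1
j=3: u_3=63/160 ∈ [2/23, 11/23) → index 1
j=4: u_4=83/160 ∈ [11/23, 12/23) → index 2
j=5: u_5=103/160 ∈ [13/23, 16/23) → index 4
j=6: u_6=123/160 ∈ [16/23, 1) → index 5
j=7: u_7=143/160 ∈ [16/23, 1) → index 5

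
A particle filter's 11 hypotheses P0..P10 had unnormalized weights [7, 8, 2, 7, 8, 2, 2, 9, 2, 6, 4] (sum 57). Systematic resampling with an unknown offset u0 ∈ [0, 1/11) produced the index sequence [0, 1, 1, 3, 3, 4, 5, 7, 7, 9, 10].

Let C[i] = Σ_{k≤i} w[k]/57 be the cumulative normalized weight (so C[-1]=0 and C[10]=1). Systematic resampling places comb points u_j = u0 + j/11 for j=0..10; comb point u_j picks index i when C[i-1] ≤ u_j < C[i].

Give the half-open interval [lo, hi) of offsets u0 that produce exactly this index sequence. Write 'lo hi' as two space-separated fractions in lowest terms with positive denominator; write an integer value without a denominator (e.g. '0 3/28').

20/627 32/627

C = [7/57, 5/19, 17/57, 8/19, 32/57, 34/57, 12/19, 15/19, 47/57, 53/57, 1]
j=0 picked index 0: u0 ∈ [0, 7/57)
j=1 picked index 1: u0 ∈ [20/627, 36/209)
j=2 picked index 1: u0 ∈ [-37/627, 17/209)
j=3 picked index 3: u0 ∈ [16/627, 31/209)
j=4 picked index 3: u0 ∈ [-41/627, 12/209)
j=5 picked index 4: u0 ∈ [-7/209, 67/627)
j=6 picked index 5: u0 ∈ [10/627, 32/627)
j=7 picked index 7: u0 ∈ [-1/209, 32/209)
j=8 picked index 7: u0 ∈ [-20/209, 13/209)
j=9 picked index 9: u0 ∈ [4/627, 70/627)
j=10 picked index 10: u0 ∈ [13/627, 1/11)
intersection: [20/627, 32/627)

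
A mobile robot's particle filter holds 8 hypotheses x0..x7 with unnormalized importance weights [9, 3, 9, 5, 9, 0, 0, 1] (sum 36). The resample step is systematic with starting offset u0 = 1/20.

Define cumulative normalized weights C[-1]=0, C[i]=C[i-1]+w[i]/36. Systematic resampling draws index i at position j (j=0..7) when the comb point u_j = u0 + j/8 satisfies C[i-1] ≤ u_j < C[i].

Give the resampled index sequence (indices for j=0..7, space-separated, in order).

0 0 1 2 2 3 4 4

C = [1/4, 1/3, 7/12, 13/18, 35/36, 35/36, 35/36, 1]
j=0: u_0=1/20 ∈ [0, 1/4) → index 0
j=1: u_1=7/40 ∈ [0, 1/4) → index 0
j=2: u_2=3/10 ∈ [1/4, 1/3) → index 1
j=3: u_3=17/40 ∈ [1/3, 7/12) → index 2
j=4: u_4=11/20 ∈ [1/3, 7/12) → index 2
j=5: u_5=27/40 ∈ [7/12, 13/18) → index 3
j=6: u_6=4/5 ∈ [13/18, 35/36) → index 4
j=7: u_7=37/40 ∈ [13/18, 35/36) → index 4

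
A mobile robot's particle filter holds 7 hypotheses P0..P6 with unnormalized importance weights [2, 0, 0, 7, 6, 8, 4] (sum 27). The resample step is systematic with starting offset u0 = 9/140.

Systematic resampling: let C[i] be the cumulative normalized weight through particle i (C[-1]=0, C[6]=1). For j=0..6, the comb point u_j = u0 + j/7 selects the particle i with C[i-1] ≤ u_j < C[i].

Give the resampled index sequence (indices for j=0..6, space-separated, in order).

0 3 4 4 5 5 6

C = [2/27, 2/27, 2/27, 1/3, 5/9, 23/27, 1]
j=0: u_0=9/140 ∈ [0, 2/27) → index 0
j=1: u_1=29/140 ∈ [2/27, 1/3) → index 3
j=2: u_2=7/20 ∈ [1/3, 5/9) → index 4
j=3: u_3=69/140 ∈ [1/3, 5/9) → index 4
j=4: u_4=89/140 ∈ [5/9, 23/27) → index 5
j=5: u_5=109/140 ∈ [5/9, 23/27) → index 5
j=6: u_6=129/140 ∈ [23/27, 1) → index 6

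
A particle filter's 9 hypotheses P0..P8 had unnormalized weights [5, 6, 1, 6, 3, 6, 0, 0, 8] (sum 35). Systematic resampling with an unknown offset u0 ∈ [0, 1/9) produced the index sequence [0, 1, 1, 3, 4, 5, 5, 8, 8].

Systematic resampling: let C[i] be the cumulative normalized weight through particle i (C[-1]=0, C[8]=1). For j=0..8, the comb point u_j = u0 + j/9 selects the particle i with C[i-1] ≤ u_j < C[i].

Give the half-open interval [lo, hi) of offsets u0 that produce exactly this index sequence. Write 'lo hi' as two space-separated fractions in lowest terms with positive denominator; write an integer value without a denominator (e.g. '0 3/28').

C = [1/7, 11/35, 12/35, 18/35, 3/5, 27/35, 27/35, 27/35, 1]
j=0 picked index 0: u0 ∈ [0, 1/7)
j=1 picked index 1: u0 ∈ [2/63, 64/315)
j=2 picked index 1: u0 ∈ [-5/63, 29/315)
j=3 picked index 3: u0 ∈ [1/105, 19/105)
j=4 picked index 4: u0 ∈ [22/315, 7/45)
j=5 picked index 5: u0 ∈ [2/45, 68/315)
j=6 picked index 5: u0 ∈ [-1/15, 11/105)
j=7 picked index 8: u0 ∈ [-2/315, 2/9)
j=8 picked index 8: u0 ∈ [-37/315, 1/9)
intersection: [22/315, 29/315)

22/315 29/315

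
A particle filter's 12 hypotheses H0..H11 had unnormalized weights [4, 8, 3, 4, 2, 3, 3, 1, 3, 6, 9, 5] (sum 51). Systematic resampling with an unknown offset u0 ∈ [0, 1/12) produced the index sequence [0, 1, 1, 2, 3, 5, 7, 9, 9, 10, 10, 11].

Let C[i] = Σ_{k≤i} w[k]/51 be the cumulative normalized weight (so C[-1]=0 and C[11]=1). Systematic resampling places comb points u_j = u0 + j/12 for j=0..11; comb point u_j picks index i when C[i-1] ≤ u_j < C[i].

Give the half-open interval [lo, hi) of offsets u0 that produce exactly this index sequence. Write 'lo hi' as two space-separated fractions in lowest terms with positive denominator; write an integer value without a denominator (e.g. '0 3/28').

1/34 2/51

C = [4/51, 4/17, 5/17, 19/51, 7/17, 8/17, 9/17, 28/51, 31/51, 37/51, 46/51, 1]
j=0 picked index 0: u0 ∈ [0, 4/51)
j=1 picked index 1: u0 ∈ [-1/204, 31/204)
j=2 picked index 1: u0 ∈ [-3/34, 7/102)
j=3 picked index 2: u0 ∈ [-1/68, 3/68)
j=4 picked index 3: u0 ∈ [-2/51, 2/51)
j=5 picked index 5: u0 ∈ [-1/204, 11/204)
j=6 picked index 7: u0 ∈ [1/34, 5/102)
j=7 picked index 9: u0 ∈ [5/204, 29/204)
j=8 picked index 9: u0 ∈ [-1/17, 1/17)
j=9 picked index 10: u0 ∈ [-5/204, 31/204)
j=10 picked index 10: u0 ∈ [-11/102, 7/102)
j=11 picked index 11: u0 ∈ [-1/68, 1/12)
intersection: [1/34, 2/51)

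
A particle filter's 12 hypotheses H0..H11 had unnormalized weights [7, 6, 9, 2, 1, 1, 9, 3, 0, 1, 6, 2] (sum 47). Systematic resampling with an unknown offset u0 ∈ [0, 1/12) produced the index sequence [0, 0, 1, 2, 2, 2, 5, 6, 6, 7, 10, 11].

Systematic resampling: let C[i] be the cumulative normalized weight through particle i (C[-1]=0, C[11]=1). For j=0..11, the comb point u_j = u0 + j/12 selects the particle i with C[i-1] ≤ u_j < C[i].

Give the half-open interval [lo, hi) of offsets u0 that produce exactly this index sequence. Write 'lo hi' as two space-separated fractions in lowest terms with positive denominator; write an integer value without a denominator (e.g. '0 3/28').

C = [7/47, 13/47, 22/47, 24/47, 25/47, 26/47, 35/47, 38/47, 38/47, 39/47, 45/47, 1]
j=0 picked index 0: u0 ∈ [0, 7/47)
j=1 picked index 0: u0 ∈ [-1/12, 37/564)
j=2 picked index 1: u0 ∈ [-5/282, 31/282)
j=3 picked index 2: u0 ∈ [5/188, 41/188)
j=4 picked index 2: u0 ∈ [-8/141, 19/141)
j=5 picked index 2: u0 ∈ [-79/564, 29/564)
j=6 picked index 5: u0 ∈ [3/94, 5/94)
j=7 picked index 6: u0 ∈ [-17/564, 91/564)
j=8 picked index 6: u0 ∈ [-16/141, 11/141)
j=9 picked index 7: u0 ∈ [-1/188, 11/188)
j=10 picked index 10: u0 ∈ [-1/282, 35/282)
j=11 picked index 11: u0 ∈ [23/564, 1/12)
intersection: [23/564, 29/564)

23/564 29/564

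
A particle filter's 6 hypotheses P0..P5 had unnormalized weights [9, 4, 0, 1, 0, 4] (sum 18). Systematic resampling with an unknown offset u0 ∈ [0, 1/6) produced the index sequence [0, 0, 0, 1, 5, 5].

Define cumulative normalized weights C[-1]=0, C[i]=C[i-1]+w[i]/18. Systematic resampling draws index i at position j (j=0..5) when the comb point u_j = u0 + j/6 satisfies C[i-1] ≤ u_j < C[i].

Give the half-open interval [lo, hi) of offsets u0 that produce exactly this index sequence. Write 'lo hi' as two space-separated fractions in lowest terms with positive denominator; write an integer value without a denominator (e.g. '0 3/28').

C = [1/2, 13/18, 13/18, 7/9, 7/9, 1]
j=0 picked index 0: u0 ∈ [0, 1/2)
j=1 picked index 0: u0 ∈ [-1/6, 1/3)
j=2 picked index 0: u0 ∈ [-1/3, 1/6)
j=3 picked index 1: u0 ∈ [0, 2/9)
j=4 picked index 5: u0 ∈ [1/9, 1/3)
j=5 picked index 5: u0 ∈ [-1/18, 1/6)
intersection: [1/9, 1/6)

1/9 1/6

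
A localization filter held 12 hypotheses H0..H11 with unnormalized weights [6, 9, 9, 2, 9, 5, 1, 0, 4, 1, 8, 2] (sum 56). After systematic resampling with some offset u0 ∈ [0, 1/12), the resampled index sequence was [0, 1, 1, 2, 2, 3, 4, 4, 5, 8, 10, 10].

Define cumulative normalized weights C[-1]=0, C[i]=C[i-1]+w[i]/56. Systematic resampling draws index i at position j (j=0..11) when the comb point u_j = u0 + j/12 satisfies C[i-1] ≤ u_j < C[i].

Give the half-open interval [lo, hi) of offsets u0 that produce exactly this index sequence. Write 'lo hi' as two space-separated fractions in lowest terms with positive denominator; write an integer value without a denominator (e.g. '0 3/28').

C = [3/28, 15/56, 3/7, 13/28, 5/8, 5/7, 41/56, 41/56, 45/56, 23/28, 27/28, 1]
j=0 picked index 0: u0 ∈ [0, 3/28)
j=1 picked index 1: u0 ∈ [1/42, 31/168)
j=2 picked index 1: u0 ∈ [-5/84, 17/168)
j=3 picked index 2: u0 ∈ [1/56, 5/28)
j=4 picked index 2: u0 ∈ [-11/168, 2/21)
j=5 picked index 3: u0 ∈ [1/84, 1/21)
j=6 picked index 4: u0 ∈ [-1/28, 1/8)
j=7 picked index 4: u0 ∈ [-5/42, 1/24)
j=8 picked index 5: u0 ∈ [-1/24, 1/21)
j=9 picked index 8: u0 ∈ [-1/56, 3/56)
j=10 picked index 10: u0 ∈ [-1/84, 11/84)
j=11 picked index 10: u0 ∈ [-2/21, 1/21)
intersection: [1/42, 1/24)

1/42 1/24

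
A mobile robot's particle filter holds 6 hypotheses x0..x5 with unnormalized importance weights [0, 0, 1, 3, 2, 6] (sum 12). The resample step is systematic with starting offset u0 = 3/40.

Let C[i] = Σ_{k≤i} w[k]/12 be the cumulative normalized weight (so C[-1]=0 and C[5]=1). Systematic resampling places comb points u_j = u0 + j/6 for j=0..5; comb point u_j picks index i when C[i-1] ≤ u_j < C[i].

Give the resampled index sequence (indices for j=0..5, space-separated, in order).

C = [0, 0, 1/12, 1/3, 1/2, 1]
j=0: u_0=3/40 ∈ [0, 1/12) → index 2
j=1: u_1=29/120 ∈ [1/12, 1/3) → index 3
j=2: u_2=49/120 ∈ [1/3, 1/2) → index 4
j=3: u_3=23/40 ∈ [1/2, 1) → index 5
j=4: u_4=89/120 ∈ [1/2, 1) → index 5
j=5: u_5=109/120 ∈ [1/2, 1) → index 5

2 3 4 5 5 5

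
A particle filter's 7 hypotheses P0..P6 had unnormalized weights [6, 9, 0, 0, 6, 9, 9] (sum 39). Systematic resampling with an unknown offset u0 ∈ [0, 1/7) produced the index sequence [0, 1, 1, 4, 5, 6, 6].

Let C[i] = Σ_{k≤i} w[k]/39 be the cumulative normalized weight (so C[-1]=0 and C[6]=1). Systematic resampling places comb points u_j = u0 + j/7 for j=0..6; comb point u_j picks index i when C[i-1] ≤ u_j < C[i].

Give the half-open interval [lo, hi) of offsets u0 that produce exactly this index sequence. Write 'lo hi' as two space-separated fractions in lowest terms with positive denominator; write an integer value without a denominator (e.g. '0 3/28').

5/91 9/91

C = [2/13, 5/13, 5/13, 5/13, 7/13, 10/13, 1]
j=0 picked index 0: u0 ∈ [0, 2/13)
j=1 picked index 1: u0 ∈ [1/91, 22/91)
j=2 picked index 1: u0 ∈ [-12/91, 9/91)
j=3 picked index 4: u0 ∈ [-4/91, 10/91)
j=4 picked index 5: u0 ∈ [-3/91, 18/91)
j=5 picked index 6: u0 ∈ [5/91, 2/7)
j=6 picked index 6: u0 ∈ [-8/91, 1/7)
intersection: [5/91, 9/91)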